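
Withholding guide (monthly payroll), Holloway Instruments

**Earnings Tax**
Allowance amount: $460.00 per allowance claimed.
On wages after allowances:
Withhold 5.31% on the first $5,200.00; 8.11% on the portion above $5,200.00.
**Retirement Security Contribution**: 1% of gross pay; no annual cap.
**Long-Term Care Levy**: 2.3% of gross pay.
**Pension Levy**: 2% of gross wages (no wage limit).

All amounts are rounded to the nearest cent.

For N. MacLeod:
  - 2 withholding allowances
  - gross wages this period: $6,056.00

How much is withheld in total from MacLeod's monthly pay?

Earnings Tax: taxable = $6,056.00 − 2×$460.00 = $5,136.00
  5.31% × $5,136.00 = $272.72
Retirement Security Contribution: 1% × $6,056.00 = $60.56
Long-Term Care Levy: 2.3% × $6,056.00 = $139.29
Pension Levy: 2% × $6,056.00 = $121.12
Total: $272.72 + $60.56 + $139.29 + $121.12 = $593.69

$593.69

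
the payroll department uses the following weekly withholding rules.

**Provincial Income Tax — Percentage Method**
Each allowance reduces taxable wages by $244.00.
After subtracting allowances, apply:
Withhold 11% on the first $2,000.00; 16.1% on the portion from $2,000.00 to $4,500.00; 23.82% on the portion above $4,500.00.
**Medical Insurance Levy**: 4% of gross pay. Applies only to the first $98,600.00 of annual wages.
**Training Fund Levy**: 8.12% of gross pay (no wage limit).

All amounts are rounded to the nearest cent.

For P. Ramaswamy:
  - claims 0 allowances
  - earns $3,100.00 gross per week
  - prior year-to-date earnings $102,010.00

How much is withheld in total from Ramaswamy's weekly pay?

Provincial Income Tax: taxable = $3,100.00
  $220.00 + 16.1% × ($3,100.00 − $2,000.00) = $220.00 + 16.1% × $1,100.00 = $397.10
Medical Insurance Levy: YTD $102,010.00 ≥ cap $98,600.00 → $0.00
Training Fund Levy: 8.12% × $3,100.00 = $251.72
Total: $397.10 + $0.00 + $251.72 = $648.82

$648.82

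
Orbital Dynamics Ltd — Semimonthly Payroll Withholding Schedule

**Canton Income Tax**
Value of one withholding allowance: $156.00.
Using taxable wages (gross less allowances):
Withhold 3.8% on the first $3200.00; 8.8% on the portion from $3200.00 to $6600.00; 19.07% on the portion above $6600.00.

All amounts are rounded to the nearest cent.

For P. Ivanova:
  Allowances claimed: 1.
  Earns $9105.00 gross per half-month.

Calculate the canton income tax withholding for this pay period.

$868.75

Canton Income Tax: taxable = $9105.00 − 1×$156.00 = $8949.00
  $420.80 + 19.07% × ($8949.00 − $6600.00) = $420.80 + 19.07% × $2349.00 = $868.75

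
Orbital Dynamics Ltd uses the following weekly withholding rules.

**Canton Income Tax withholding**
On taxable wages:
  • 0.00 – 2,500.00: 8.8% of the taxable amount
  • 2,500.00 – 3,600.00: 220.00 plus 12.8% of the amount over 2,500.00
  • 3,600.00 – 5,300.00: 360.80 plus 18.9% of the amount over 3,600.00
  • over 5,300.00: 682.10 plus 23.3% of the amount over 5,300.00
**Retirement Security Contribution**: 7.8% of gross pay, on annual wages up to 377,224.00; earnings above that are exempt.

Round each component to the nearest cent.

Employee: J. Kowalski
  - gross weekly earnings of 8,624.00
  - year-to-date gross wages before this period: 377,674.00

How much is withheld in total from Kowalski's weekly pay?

1,456.59

Canton Income Tax: taxable = 8,624.00
  682.10 + 23.3% × (8,624.00 − 5,300.00) = 682.10 + 23.3% × 3,324.00 = 1,456.59
Retirement Security Contribution: YTD 377,674.00 ≥ cap 377,224.00 → 0.00
Total: 1,456.59 + 0.00 = 1,456.59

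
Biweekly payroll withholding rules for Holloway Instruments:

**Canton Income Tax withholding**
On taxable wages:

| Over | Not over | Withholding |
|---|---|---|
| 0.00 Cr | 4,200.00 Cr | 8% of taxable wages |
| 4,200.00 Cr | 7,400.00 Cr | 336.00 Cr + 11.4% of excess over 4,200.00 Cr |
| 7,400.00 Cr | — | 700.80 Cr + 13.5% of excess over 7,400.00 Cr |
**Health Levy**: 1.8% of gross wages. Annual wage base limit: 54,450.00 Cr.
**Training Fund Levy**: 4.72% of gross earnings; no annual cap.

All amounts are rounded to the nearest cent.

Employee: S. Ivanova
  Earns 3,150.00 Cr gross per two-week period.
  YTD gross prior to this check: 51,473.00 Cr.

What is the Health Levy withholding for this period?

53.59 Cr

Health Levy: cap 54,450.00 Cr − YTD 51,473.00 Cr = 2,977.00 Cr subject; 1.8% × 2,977.00 Cr = 53.59 Cr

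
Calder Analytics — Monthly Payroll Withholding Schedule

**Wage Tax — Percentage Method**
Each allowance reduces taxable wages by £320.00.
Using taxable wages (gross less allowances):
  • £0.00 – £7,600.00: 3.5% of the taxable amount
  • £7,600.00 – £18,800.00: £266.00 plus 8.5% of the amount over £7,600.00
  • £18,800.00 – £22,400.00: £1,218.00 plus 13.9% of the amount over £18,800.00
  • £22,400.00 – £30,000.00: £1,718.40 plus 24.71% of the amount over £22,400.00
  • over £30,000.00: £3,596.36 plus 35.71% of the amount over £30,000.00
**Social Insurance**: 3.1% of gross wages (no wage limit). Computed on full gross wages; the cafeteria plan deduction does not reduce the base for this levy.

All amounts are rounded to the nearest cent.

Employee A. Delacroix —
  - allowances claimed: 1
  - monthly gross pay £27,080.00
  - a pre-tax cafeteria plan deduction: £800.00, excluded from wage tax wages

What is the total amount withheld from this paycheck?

Wage Tax: taxable = £27,080.00 − £800.00 − 1×£320.00 = £25,960.00
  £1,718.40 + 24.71% × (£25,960.00 − £22,400.00) = £1,718.40 + 24.71% × £3,560.00 = £2,598.08
Social Insurance: 3.1% × £27,080.00 = £839.48
Total: £2,598.08 + £839.48 = £3,437.56

£3,437.56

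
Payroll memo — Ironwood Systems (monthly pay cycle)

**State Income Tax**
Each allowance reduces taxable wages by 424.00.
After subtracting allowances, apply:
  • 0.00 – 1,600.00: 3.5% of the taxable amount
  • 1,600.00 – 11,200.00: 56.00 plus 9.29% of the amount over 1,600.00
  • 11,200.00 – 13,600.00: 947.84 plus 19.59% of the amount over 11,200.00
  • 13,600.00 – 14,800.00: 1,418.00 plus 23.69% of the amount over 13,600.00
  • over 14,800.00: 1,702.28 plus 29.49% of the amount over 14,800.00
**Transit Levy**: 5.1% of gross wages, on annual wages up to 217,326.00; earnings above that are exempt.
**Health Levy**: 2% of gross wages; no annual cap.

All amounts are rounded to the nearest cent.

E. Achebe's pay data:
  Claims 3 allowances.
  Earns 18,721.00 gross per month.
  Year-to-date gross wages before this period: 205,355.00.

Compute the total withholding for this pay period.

State Income Tax: taxable = 18,721.00 − 3×424.00 = 17,449.00
  1,702.28 + 29.49% × (17,449.00 − 14,800.00) = 1,702.28 + 29.49% × 2,649.00 = 2,483.47
Transit Levy: cap 217,326.00 − YTD 205,355.00 = 11,971.00 subject; 5.1% × 11,971.00 = 610.52
Health Levy: 2% × 18,721.00 = 374.42
Total: 2,483.47 + 610.52 + 374.42 = 3,468.41

3,468.41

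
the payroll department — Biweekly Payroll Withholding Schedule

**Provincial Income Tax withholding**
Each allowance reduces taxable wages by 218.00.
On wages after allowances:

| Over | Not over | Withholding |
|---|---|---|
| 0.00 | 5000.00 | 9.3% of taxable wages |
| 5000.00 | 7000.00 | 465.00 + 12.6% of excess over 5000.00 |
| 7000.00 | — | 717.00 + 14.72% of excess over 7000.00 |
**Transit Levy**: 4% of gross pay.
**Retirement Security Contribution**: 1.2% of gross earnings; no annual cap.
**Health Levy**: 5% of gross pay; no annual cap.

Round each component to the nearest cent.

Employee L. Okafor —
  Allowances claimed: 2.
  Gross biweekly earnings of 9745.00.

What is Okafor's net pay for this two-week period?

7694.13

Provincial Income Tax: taxable = 9745.00 − 2×218.00 = 9309.00
  717.00 + 14.72% × (9309.00 − 7000.00) = 717.00 + 14.72% × 2309.00 = 1056.88
Transit Levy: 4% × 9745.00 = 389.80
Retirement Security Contribution: 1.2% × 9745.00 = 116.94
Health Levy: 5% × 9745.00 = 487.25
Total withheld: 1056.88 + 389.80 + 116.94 + 487.25 = 2050.87
Net pay: 9745.00 − 2050.87 = 7694.13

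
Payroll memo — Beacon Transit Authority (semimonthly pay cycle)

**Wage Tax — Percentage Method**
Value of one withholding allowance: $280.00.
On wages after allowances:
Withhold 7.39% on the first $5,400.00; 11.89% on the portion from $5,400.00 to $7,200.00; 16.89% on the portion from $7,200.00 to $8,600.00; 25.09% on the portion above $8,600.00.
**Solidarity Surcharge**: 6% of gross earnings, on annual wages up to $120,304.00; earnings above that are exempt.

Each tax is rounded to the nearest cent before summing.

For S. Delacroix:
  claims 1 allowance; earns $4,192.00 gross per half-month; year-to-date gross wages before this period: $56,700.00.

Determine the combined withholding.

Wage Tax: taxable = $4,192.00 − 1×$280.00 = $3,912.00
  7.39% × $3,912.00 = $289.10
Solidarity Surcharge: 6% × $4,192.00 = $251.52
Total: $289.10 + $251.52 = $540.62

$540.62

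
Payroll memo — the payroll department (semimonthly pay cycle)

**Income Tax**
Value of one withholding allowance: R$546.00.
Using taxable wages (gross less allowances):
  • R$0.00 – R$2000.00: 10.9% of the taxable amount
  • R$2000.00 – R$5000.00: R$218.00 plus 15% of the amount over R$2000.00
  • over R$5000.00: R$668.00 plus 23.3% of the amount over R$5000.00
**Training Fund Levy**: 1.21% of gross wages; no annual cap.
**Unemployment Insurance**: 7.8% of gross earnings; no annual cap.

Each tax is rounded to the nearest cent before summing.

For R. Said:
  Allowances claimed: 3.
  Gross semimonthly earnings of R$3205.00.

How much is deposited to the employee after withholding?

Income Tax: taxable = R$3205.00 − 3×R$546.00 = R$1567.00
  10.9% × R$1567.00 = R$170.80
Training Fund Levy: 1.21% × R$3205.00 = R$38.78
Unemployment Insurance: 7.8% × R$3205.00 = R$249.99
Total withheld: R$170.80 + R$38.78 + R$249.99 = R$459.57
Net pay: R$3205.00 − R$459.57 = R$2745.43

R$2745.43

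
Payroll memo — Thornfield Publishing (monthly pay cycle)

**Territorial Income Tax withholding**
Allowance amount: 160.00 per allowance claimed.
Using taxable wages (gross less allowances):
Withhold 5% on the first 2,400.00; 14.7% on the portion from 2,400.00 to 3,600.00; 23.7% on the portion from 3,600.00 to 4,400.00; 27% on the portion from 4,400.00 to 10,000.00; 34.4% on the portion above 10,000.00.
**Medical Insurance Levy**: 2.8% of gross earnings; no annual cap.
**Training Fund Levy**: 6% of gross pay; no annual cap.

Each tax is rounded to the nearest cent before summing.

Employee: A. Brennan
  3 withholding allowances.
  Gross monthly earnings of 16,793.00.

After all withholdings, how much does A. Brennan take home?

11,145.55

Territorial Income Tax: taxable = 16,793.00 − 3×160.00 = 16,313.00
  1,998.00 + 34.4% × (16,313.00 − 10,000.00) = 1,998.00 + 34.4% × 6,313.00 = 4,169.67
Medical Insurance Levy: 2.8% × 16,793.00 = 470.20
Training Fund Levy: 6% × 16,793.00 = 1,007.58
Total withheld: 4,169.67 + 470.20 + 1,007.58 = 5,647.45
Net pay: 16,793.00 − 5,647.45 = 11,145.55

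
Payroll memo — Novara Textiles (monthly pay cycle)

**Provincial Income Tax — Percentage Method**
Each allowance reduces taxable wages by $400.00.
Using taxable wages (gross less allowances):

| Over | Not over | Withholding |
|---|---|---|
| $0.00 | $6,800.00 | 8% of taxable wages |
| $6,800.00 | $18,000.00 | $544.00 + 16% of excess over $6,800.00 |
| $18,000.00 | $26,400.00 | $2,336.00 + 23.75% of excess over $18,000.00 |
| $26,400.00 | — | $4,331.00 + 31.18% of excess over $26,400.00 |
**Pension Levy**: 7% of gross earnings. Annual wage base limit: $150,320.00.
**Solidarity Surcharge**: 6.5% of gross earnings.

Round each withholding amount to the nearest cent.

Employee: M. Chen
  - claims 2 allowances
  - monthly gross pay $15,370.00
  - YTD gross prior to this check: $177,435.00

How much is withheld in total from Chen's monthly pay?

Provincial Income Tax: taxable = $15,370.00 − 2×$400.00 = $14,570.00
  $544.00 + 16% × ($14,570.00 − $6,800.00) = $544.00 + 16% × $7,770.00 = $1,787.20
Pension Levy: YTD $177,435.00 ≥ cap $150,320.00 → $0.00
Solidarity Surcharge: 6.5% × $15,370.00 = $999.05
Total: $1,787.20 + $0.00 + $999.05 = $2,786.25

$2,786.25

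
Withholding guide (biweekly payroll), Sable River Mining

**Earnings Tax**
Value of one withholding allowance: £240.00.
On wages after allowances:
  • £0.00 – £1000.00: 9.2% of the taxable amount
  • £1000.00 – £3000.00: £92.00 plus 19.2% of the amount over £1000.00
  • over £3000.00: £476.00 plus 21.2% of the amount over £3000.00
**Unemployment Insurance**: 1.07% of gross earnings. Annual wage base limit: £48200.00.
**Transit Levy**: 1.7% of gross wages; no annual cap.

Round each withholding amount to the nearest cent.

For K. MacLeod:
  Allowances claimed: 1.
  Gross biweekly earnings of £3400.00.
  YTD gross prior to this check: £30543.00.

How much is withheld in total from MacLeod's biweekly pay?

£604.10

Earnings Tax: taxable = £3400.00 − 1×£240.00 = £3160.00
  £476.00 + 21.2% × (£3160.00 − £3000.00) = £476.00 + 21.2% × £160.00 = £509.92
Unemployment Insurance: 1.07% × £3400.00 = £36.38
Transit Levy: 1.7% × £3400.00 = £57.80
Total: £509.92 + £36.38 + £57.80 = £604.10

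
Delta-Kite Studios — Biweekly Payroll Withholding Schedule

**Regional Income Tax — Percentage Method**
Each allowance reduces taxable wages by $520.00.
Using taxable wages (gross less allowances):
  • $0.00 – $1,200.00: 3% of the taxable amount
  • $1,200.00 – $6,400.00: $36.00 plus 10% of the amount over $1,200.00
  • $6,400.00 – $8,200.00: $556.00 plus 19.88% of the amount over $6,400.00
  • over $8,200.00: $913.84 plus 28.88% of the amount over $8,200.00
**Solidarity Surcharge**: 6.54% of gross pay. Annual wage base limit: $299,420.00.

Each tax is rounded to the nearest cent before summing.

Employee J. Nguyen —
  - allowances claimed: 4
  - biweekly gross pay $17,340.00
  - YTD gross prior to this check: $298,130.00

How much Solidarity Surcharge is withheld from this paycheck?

Solidarity Surcharge: cap $299,420.00 − YTD $298,130.00 = $1,290.00 subject; 6.54% × $1,290.00 = $84.37

$84.37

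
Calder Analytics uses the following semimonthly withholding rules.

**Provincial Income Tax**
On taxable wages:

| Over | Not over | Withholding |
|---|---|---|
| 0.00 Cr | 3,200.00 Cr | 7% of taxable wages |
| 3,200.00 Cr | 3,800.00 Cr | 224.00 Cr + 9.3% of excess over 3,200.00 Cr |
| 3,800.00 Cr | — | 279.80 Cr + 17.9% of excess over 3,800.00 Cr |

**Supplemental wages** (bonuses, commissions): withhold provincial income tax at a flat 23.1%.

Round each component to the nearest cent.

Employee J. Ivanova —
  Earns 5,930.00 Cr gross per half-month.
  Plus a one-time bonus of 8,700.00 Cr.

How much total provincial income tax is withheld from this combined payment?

2,670.77 Cr

Provincial Income Tax: taxable = 5,930.00 Cr
  279.80 Cr + 17.9% × (5,930.00 Cr − 3,800.00 Cr) = 279.80 Cr + 17.9% × 2,130.00 Cr = 661.07 Cr
Supplemental (23.1% flat on bonus): 23.1% × 8,700.00 Cr = 2,009.70 Cr
Total provincial income tax: 661.07 Cr + 2,009.70 Cr = 2,670.77 Cr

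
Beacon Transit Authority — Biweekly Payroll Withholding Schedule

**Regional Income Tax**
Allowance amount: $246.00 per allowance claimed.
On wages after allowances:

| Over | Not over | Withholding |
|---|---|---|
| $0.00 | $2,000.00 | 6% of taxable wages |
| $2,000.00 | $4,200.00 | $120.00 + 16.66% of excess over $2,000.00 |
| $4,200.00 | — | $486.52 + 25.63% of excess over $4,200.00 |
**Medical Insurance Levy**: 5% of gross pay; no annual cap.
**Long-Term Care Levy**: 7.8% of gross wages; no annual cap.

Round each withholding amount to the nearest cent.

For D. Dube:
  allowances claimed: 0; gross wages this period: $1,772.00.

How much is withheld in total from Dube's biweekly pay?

Regional Income Tax: taxable = $1,772.00
  6% × $1,772.00 = $106.32
Medical Insurance Levy: 5% × $1,772.00 = $88.60
Long-Term Care Levy: 7.8% × $1,772.00 = $138.22
Total: $106.32 + $88.60 + $138.22 = $333.14

$333.14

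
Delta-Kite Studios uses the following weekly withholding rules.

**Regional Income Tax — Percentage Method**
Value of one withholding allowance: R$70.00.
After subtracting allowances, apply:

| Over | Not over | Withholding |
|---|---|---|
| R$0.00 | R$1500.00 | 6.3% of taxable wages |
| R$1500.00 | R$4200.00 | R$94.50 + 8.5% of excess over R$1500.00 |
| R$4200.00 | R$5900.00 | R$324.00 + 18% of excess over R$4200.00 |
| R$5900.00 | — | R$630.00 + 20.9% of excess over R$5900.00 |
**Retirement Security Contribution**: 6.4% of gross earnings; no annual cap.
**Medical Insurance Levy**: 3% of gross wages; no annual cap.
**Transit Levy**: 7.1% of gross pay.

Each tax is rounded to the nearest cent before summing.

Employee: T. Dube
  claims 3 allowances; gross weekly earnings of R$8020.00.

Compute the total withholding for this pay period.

R$2352.49

Regional Income Tax: taxable = R$8020.00 − 3×R$70.00 = R$7810.00
  R$630.00 + 20.9% × (R$7810.00 − R$5900.00) = R$630.00 + 20.9% × R$1910.00 = R$1029.19
Retirement Security Contribution: 6.4% × R$8020.00 = R$513.28
Medical Insurance Levy: 3% × R$8020.00 = R$240.60
Transit Levy: 7.1% × R$8020.00 = R$569.42
Total: R$1029.19 + R$513.28 + R$240.60 + R$569.42 = R$2352.49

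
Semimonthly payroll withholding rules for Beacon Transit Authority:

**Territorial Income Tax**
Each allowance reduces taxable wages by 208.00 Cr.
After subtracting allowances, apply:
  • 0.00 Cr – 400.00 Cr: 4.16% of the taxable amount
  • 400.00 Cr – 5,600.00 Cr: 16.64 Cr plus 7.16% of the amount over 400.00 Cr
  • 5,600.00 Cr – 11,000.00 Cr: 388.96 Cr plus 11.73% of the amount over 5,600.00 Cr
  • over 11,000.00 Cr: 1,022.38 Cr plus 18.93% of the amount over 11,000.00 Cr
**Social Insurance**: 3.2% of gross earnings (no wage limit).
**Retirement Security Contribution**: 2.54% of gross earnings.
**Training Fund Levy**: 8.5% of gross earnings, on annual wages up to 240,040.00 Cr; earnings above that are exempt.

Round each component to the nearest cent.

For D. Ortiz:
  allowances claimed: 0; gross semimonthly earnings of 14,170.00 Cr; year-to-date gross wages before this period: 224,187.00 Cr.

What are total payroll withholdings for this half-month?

Territorial Income Tax: taxable = 14,170.00 Cr
  1,022.38 Cr + 18.93% × (14,170.00 Cr − 11,000.00 Cr) = 1,022.38 Cr + 18.93% × 3,170.00 Cr = 1,622.46 Cr
Social Insurance: 3.2% × 14,170.00 Cr = 453.44 Cr
Retirement Security Contribution: 2.54% × 14,170.00 Cr = 359.92 Cr
Training Fund Levy: 8.5% × 14,170.00 Cr = 1,204.45 Cr
Total: 1,622.46 Cr + 453.44 Cr + 359.92 Cr + 1,204.45 Cr = 3,640.27 Cr

3,640.27 Cr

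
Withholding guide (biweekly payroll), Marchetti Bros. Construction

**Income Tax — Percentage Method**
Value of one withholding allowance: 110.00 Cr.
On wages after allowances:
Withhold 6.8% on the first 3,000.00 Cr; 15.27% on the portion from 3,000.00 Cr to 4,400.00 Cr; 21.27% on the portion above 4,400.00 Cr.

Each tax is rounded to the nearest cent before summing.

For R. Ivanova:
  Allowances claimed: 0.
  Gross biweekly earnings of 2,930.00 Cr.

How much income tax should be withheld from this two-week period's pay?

199.24 Cr

Income Tax: taxable = 2,930.00 Cr
  6.8% × 2,930.00 Cr = 199.24 Cr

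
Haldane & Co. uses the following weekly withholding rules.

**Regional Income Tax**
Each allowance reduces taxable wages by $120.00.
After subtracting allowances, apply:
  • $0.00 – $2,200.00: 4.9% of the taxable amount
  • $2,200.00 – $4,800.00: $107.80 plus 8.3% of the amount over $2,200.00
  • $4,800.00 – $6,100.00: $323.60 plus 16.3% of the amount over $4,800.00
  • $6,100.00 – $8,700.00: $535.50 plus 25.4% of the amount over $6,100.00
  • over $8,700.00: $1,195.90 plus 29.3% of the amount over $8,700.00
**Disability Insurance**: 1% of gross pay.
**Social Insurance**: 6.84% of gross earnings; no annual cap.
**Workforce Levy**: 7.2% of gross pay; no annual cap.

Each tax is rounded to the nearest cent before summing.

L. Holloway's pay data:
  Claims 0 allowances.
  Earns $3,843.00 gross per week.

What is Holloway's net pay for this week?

$3,020.84

Regional Income Tax: taxable = $3,843.00
  $107.80 + 8.3% × ($3,843.00 − $2,200.00) = $107.80 + 8.3% × $1,643.00 = $244.17
Disability Insurance: 1% × $3,843.00 = $38.43
Social Insurance: 6.84% × $3,843.00 = $262.86
Workforce Levy: 7.2% × $3,843.00 = $276.70
Total withheld: $244.17 + $38.43 + $262.86 + $276.70 = $822.16
Net pay: $3,843.00 − $822.16 = $3,020.84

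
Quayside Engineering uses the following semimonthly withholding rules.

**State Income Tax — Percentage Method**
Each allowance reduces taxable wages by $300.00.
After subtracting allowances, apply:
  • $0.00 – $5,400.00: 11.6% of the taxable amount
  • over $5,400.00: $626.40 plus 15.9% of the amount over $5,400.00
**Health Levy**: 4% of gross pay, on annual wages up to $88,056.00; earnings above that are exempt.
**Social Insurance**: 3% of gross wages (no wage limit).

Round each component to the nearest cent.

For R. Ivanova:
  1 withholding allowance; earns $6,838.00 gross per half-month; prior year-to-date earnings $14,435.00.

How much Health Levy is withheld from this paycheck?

$273.52

Health Levy: 4% × $6,838.00 = $273.52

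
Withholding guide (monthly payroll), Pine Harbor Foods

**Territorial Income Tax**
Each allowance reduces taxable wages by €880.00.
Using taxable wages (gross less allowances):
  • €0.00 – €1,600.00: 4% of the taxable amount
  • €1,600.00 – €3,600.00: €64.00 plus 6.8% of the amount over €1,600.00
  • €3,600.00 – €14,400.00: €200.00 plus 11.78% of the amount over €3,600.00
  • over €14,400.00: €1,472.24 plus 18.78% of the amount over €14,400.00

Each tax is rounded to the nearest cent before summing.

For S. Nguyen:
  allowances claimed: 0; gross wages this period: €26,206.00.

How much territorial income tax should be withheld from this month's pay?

€3,689.41

Territorial Income Tax: taxable = €26,206.00
  €1,472.24 + 18.78% × (€26,206.00 − €14,400.00) = €1,472.24 + 18.78% × €11,806.00 = €3,689.41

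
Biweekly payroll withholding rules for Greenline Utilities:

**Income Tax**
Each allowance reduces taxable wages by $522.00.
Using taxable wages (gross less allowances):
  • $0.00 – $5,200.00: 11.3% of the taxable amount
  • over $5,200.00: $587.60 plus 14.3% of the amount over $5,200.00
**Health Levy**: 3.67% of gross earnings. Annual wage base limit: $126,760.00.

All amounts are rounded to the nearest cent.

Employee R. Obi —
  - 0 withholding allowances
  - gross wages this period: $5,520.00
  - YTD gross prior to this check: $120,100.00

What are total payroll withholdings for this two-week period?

$835.94

Income Tax: taxable = $5,520.00
  $587.60 + 14.3% × ($5,520.00 − $5,200.00) = $587.60 + 14.3% × $320.00 = $633.36
Health Levy: 3.67% × $5,520.00 = $202.58
Total: $633.36 + $202.58 = $835.94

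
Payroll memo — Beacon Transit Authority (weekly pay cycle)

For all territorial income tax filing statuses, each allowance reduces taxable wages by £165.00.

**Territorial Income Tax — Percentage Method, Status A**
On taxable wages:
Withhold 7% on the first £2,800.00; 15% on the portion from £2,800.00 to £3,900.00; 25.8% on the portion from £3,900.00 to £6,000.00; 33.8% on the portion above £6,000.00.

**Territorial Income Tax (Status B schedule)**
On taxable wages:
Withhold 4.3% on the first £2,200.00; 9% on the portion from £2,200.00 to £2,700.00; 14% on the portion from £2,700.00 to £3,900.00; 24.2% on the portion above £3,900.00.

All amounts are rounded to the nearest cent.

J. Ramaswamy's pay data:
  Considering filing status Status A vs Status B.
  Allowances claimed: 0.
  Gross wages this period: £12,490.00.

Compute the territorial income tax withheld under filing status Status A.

£3,096.42

Territorial Income Tax (Status A): taxable = £12,490.00
  £902.80 + 33.8% × (£12,490.00 − £6,000.00) = £902.80 + 33.8% × £6,490.00 = £3,096.42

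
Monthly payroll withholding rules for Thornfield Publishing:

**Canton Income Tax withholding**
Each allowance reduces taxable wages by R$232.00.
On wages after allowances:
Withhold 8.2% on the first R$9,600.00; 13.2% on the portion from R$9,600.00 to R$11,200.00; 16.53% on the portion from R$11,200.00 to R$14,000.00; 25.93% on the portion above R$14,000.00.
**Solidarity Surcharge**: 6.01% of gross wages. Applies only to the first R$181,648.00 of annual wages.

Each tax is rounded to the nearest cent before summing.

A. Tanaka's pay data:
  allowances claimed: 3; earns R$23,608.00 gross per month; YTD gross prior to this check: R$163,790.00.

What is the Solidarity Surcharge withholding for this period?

R$1,073.27

Solidarity Surcharge: cap R$181,648.00 − YTD R$163,790.00 = R$17,858.00 subject; 6.01% × R$17,858.00 = R$1,073.27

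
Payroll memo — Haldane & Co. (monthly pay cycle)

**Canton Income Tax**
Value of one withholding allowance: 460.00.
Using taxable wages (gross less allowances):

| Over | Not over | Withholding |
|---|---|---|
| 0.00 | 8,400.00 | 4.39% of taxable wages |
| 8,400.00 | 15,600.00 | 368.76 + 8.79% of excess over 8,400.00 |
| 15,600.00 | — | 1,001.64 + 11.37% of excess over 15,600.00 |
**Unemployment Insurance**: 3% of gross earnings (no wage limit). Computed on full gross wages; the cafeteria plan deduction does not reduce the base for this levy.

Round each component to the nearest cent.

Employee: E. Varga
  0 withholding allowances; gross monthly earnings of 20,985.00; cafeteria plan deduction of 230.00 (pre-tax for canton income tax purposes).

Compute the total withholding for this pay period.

Canton Income Tax: taxable = 20,985.00 − 230.00 = 20,755.00
  1,001.64 + 11.37% × (20,755.00 − 15,600.00) = 1,001.64 + 11.37% × 5,155.00 = 1,587.76
Unemployment Insurance: 3% × 20,985.00 = 629.55
Total: 1,587.76 + 629.55 = 2,217.31

2,217.31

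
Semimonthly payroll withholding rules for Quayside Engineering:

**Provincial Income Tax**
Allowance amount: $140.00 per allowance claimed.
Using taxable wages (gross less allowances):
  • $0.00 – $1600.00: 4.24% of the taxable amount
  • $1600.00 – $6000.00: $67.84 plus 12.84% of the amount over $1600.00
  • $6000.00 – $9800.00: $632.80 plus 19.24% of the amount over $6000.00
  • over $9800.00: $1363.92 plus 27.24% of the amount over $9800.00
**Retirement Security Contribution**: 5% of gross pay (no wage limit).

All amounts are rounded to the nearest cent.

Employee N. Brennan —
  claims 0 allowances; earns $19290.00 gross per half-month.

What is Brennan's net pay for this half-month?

Provincial Income Tax: taxable = $19290.00
  $1363.92 + 27.24% × ($19290.00 − $9800.00) = $1363.92 + 27.24% × $9490.00 = $3949.00
Retirement Security Contribution: 5% × $19290.00 = $964.50
Total withheld: $3949.00 + $964.50 = $4913.50
Net pay: $19290.00 − $4913.50 = $14376.50

$14376.50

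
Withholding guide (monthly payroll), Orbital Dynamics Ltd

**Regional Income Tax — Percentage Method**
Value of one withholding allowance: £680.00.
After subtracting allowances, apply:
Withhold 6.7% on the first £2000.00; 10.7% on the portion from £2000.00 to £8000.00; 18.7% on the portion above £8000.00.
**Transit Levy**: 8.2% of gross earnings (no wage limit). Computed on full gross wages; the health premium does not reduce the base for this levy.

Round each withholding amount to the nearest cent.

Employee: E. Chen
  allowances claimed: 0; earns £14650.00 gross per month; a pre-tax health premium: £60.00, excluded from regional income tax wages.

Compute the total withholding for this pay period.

Regional Income Tax: taxable = £14650.00 − £60.00 = £14590.00
  £776.00 + 18.7% × (£14590.00 − £8000.00) = £776.00 + 18.7% × £6590.00 = £2008.33
Transit Levy: 8.2% × £14650.00 = £1201.30
Total: £2008.33 + £1201.30 = £3209.63

£3209.63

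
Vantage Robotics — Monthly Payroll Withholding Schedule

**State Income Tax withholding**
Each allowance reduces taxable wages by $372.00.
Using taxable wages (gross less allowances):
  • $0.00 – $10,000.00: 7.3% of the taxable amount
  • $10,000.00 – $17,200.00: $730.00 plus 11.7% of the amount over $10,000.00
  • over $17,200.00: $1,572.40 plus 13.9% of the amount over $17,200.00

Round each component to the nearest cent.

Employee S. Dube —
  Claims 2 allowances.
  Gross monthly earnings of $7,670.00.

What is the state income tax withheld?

State Income Tax: taxable = $7,670.00 − 2×$372.00 = $6,926.00
  7.3% × $6,926.00 = $505.60

$505.60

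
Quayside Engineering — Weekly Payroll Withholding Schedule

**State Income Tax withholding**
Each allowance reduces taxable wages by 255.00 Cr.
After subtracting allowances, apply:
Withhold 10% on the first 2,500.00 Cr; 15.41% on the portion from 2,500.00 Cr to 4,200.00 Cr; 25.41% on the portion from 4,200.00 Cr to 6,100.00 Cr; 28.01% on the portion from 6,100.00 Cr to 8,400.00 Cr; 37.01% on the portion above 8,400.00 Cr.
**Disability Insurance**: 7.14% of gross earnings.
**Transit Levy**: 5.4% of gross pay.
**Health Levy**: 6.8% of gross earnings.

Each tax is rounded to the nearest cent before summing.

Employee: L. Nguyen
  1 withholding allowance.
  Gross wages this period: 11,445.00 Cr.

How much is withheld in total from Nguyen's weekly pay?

4,885.03 Cr

State Income Tax: taxable = 11,445.00 Cr − 1×255.00 Cr = 11,190.00 Cr
  1,638.99 Cr + 37.01% × (11,190.00 Cr − 8,400.00 Cr) = 1,638.99 Cr + 37.01% × 2,790.00 Cr = 2,671.57 Cr
Disability Insurance: 7.14% × 11,445.00 Cr = 817.17 Cr
Transit Levy: 5.4% × 11,445.00 Cr = 618.03 Cr
Health Levy: 6.8% × 11,445.00 Cr = 778.26 Cr
Total: 2,671.57 Cr + 817.17 Cr + 618.03 Cr + 778.26 Cr = 4,885.03 Cr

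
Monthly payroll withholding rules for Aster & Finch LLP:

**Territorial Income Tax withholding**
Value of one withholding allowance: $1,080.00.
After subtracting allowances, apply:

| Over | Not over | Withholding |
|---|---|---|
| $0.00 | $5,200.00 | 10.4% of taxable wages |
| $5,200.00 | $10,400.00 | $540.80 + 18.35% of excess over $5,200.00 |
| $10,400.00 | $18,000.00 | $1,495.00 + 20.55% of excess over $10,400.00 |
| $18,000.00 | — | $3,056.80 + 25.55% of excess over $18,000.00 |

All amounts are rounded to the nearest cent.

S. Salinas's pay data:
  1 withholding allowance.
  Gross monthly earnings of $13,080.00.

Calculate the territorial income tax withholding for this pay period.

Territorial Income Tax: taxable = $13,080.00 − 1×$1,080.00 = $12,000.00
  $1,495.00 + 20.55% × ($12,000.00 − $10,400.00) = $1,495.00 + 20.55% × $1,600.00 = $1,823.80

$1,823.80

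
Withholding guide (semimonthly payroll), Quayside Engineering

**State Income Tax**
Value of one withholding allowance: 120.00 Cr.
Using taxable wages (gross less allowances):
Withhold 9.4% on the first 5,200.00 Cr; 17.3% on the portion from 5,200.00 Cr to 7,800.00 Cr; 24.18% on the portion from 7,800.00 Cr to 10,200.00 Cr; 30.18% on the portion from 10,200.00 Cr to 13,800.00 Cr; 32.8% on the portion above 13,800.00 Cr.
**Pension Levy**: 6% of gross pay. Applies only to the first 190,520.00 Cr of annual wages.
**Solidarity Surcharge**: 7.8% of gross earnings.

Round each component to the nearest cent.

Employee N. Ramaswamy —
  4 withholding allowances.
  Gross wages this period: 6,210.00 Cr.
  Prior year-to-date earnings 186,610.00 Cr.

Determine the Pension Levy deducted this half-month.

234.60 Cr

Pension Levy: cap 190,520.00 Cr − YTD 186,610.00 Cr = 3,910.00 Cr subject; 6% × 3,910.00 Cr = 234.60 Cr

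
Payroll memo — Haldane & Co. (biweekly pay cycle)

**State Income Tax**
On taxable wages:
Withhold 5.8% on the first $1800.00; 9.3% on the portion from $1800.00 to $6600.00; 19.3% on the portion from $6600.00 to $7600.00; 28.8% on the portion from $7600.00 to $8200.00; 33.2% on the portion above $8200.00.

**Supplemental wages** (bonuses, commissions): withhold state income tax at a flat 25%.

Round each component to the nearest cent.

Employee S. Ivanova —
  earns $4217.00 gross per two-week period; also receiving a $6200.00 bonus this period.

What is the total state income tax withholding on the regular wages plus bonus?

$1879.18

State Income Tax: taxable = $4217.00
  $104.40 + 9.3% × ($4217.00 − $1800.00) = $104.40 + 9.3% × $2417.00 = $329.18
Supplemental (25% flat on bonus): 25% × $6200.00 = $1550.00
Total state income tax: $329.18 + $1550.00 = $1879.18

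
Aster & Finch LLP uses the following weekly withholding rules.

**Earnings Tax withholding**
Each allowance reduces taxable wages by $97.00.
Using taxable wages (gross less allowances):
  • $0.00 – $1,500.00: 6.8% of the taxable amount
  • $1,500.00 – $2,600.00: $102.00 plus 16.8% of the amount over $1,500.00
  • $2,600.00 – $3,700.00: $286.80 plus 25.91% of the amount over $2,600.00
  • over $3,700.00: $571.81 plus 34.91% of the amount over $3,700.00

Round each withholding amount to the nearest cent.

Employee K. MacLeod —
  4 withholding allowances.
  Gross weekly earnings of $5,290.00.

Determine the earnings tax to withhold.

$991.43

Earnings Tax: taxable = $5,290.00 − 4×$97.00 = $4,902.00
  $571.81 + 34.91% × ($4,902.00 − $3,700.00) = $571.81 + 34.91% × $1,202.00 = $991.43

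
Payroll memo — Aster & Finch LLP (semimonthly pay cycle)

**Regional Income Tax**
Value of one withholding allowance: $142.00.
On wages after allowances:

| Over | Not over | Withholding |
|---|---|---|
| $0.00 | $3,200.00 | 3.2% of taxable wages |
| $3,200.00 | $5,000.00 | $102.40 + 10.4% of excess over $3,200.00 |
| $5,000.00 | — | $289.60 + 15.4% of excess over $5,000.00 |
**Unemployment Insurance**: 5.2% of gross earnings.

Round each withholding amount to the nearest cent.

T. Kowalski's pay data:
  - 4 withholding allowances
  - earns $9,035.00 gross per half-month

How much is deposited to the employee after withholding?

Regional Income Tax: taxable = $9,035.00 − 4×$142.00 = $8,467.00
  $289.60 + 15.4% × ($8,467.00 − $5,000.00) = $289.60 + 15.4% × $3,467.00 = $823.52
Unemployment Insurance: 5.2% × $9,035.00 = $469.82
Total withheld: $823.52 + $469.82 = $1,293.34
Net pay: $9,035.00 − $1,293.34 = $7,741.66

$7,741.66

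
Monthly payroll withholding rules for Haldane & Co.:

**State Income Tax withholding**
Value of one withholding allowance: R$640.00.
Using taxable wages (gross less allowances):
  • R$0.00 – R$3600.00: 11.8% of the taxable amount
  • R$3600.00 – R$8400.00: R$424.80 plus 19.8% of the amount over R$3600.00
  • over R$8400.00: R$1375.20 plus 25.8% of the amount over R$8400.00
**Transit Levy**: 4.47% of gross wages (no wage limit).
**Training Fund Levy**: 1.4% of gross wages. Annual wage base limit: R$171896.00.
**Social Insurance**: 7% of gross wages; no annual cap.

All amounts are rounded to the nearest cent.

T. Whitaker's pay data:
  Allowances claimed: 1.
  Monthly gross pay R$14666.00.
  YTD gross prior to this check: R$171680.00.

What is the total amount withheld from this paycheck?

R$4511.92

State Income Tax: taxable = R$14666.00 − 1×R$640.00 = R$14026.00
  R$1375.20 + 25.8% × (R$14026.00 − R$8400.00) = R$1375.20 + 25.8% × R$5626.00 = R$2826.71
Transit Levy: 4.47% × R$14666.00 = R$655.57
Training Fund Levy: cap R$171896.00 − YTD R$171680.00 = R$216.00 subject; 1.4% × R$216.00 = R$3.02
Social Insurance: 7% × R$14666.00 = R$1026.62
Total: R$2826.71 + R$655.57 + R$3.02 + R$1026.62 = R$4511.92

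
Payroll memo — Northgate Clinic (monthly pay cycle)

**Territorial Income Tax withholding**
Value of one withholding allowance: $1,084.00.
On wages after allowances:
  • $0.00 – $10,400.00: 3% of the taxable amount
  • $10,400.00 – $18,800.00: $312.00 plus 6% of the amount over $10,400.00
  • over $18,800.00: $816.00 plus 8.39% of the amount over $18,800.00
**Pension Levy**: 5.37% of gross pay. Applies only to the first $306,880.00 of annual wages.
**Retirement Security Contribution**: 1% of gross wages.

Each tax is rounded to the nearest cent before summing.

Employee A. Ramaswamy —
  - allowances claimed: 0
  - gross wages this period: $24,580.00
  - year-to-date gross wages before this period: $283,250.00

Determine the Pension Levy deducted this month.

$1,268.93

Pension Levy: cap $306,880.00 − YTD $283,250.00 = $23,630.00 subject; 5.37% × $23,630.00 = $1,268.93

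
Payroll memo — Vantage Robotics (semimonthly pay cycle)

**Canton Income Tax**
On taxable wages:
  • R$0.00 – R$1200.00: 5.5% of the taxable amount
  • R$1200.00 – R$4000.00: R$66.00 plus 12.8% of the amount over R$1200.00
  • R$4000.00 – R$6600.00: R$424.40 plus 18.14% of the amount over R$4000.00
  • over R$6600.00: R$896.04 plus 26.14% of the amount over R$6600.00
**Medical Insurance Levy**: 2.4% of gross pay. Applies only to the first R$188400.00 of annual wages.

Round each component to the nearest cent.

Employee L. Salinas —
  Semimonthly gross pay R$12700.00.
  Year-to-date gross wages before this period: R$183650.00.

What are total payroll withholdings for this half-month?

R$2604.58

Canton Income Tax: taxable = R$12700.00
  R$896.04 + 26.14% × (R$12700.00 − R$6600.00) = R$896.04 + 26.14% × R$6100.00 = R$2490.58
Medical Insurance Levy: cap R$188400.00 − YTD R$183650.00 = R$4750.00 subject; 2.4% × R$4750.00 = R$114.00
Total: R$2490.58 + R$114.00 = R$2604.58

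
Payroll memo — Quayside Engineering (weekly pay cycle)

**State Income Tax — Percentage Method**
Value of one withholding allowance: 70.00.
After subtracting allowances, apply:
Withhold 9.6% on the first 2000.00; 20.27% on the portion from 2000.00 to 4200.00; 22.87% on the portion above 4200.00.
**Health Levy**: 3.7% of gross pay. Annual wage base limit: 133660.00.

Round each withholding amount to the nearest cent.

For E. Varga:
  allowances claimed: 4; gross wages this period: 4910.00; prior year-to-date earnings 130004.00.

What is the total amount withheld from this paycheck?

State Income Tax: taxable = 4910.00 − 4×70.00 = 4630.00
  637.94 + 22.87% × (4630.00 − 4200.00) = 637.94 + 22.87% × 430.00 = 736.28
Health Levy: cap 133660.00 − YTD 130004.00 = 3656.00 subject; 3.7% × 3656.00 = 135.27
Total: 736.28 + 135.27 = 871.55

871.55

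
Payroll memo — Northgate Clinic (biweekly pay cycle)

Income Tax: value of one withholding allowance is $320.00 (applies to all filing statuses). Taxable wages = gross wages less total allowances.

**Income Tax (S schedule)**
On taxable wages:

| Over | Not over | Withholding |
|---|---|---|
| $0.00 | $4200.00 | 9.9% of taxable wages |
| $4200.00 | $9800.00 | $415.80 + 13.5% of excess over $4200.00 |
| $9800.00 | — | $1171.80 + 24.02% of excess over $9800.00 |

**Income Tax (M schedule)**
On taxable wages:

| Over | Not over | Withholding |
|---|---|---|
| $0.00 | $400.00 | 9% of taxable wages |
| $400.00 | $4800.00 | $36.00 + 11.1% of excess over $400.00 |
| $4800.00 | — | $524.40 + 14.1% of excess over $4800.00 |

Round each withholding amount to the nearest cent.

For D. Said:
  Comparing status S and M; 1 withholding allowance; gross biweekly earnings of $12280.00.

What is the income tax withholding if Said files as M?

Income Tax (M): taxable = $12280.00 − 1×$320.00 = $11960.00
  $524.40 + 14.1% × ($11960.00 − $4800.00) = $524.40 + 14.1% × $7160.00 = $1533.96

$1533.96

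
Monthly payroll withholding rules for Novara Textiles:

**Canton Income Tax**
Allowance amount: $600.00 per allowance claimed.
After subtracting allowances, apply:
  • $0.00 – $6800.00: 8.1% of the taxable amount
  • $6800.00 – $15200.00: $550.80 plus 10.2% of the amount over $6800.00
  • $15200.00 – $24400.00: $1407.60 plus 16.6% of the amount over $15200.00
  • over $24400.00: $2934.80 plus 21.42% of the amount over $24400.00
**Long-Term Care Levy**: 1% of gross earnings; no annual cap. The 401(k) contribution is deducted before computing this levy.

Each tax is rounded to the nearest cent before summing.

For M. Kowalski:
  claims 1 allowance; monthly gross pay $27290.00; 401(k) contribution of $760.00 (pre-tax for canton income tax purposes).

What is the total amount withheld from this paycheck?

Canton Income Tax: taxable = $27290.00 − $760.00 − 1×$600.00 = $25930.00
  $2934.80 + 21.42% × ($25930.00 − $24400.00) = $2934.80 + 21.42% × $1530.00 = $3262.53
Long-Term Care Levy: 1% × $26530.00 = $265.30
Total: $3262.53 + $265.30 = $3527.83

$3527.83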